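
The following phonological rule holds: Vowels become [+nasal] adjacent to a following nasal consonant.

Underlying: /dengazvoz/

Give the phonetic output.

/e/ before nasal /n/ → [ẽ]

[dẽngazvoz]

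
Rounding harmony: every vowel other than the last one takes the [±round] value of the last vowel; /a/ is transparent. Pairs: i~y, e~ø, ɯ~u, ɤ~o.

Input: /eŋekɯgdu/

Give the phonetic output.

/e/ harmonizes with /u/ ([+round]) → [ø]
/e/ harmonizes with /u/ ([+round]) → [ø]
/ɯ/ harmonizes with /u/ ([+round]) → [u]

[øŋøkugdu]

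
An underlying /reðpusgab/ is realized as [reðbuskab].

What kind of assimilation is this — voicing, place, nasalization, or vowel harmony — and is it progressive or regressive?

voicing assimilation, progressive

/p/→[b] /g/→[k].
Each target copies a feature from the preceding segment, so the direction is progressive.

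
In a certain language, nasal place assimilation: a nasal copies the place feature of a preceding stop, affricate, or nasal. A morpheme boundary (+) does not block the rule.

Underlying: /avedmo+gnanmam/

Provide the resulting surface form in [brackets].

[avedno+gŋannam]

/m/ after /d/ (alveolar) → [n]
/n/ after /g/ (velar) → [ŋ]
/m/ after /n/ (alveolar) → [n]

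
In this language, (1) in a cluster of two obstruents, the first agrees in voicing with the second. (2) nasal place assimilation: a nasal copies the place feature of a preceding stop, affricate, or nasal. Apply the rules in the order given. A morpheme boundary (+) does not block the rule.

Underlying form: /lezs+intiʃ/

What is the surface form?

Rule 1: /z/ before /s/ (voiceless) → [s]
After rule 1: less+intiʃ
Rule 2: no segment meets the rule's conditions; no change.

[less+intiʃ]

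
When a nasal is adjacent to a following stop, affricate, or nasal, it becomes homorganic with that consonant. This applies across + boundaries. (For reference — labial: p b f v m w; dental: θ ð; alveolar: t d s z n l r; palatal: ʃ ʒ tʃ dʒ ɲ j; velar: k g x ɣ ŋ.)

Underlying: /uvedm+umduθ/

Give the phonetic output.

/m/ before /d/ (alveolar) → [n]

[uvedm+unduθ]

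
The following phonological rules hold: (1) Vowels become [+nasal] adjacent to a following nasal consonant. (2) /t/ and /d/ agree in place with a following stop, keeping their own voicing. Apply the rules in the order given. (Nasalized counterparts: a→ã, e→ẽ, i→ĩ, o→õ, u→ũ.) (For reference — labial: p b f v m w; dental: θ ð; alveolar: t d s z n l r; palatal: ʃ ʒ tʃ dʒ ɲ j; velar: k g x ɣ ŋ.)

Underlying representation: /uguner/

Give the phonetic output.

Rule 1: /u/ before nasal /n/ → [ũ]
After rule 1: ugũner
Rule 2: no segment meets the rule's conditions; no change.

[ugũner]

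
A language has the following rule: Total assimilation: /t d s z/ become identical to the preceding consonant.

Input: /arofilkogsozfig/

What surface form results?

[arofilkoggozfig]

/s/ after /g/ → [g] (total assimilation)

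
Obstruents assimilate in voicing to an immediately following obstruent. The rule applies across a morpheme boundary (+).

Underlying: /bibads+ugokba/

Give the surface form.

/d/ before /s/ (voiceless) → [t]
/k/ before /b/ (voiced) → [g]

[bibats+ugogba]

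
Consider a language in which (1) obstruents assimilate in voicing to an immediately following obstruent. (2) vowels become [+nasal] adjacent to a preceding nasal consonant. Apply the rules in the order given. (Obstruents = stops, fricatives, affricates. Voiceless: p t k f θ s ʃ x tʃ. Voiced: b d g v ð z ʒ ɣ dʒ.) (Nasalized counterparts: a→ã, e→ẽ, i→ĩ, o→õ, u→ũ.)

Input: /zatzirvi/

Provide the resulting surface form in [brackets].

Rule 1: /t/ before /z/ (voiced) → [d]
After rule 1: zadzirvi
Rule 2: no segment meets the rule's conditions; no change.

[zadzirvi]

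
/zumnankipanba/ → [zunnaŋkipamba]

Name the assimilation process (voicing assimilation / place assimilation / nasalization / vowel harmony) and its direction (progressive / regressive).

place assimilation, regressive

/m/→[n] /n/→[ŋ] /n/→[m].
Each target copies a feature from the following segment, so the direction is regressive.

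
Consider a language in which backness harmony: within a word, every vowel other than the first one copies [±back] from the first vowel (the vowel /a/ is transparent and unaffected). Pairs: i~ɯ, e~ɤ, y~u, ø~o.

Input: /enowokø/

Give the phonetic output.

/o/ harmonizes with /e/ ([-back]) → [ø]
/o/ harmonizes with /e/ ([-back]) → [ø]

[enøwøkø]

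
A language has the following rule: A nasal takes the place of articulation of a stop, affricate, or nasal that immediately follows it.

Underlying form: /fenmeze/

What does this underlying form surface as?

/n/ before /m/ (labial) → [m]

[femmeze]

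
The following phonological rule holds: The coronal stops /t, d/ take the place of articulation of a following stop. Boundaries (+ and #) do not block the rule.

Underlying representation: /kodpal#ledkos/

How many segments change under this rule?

2

/d/ before /p/ (labial) → [b]
/d/ before /k/ (velar) → [g]
2 segments change.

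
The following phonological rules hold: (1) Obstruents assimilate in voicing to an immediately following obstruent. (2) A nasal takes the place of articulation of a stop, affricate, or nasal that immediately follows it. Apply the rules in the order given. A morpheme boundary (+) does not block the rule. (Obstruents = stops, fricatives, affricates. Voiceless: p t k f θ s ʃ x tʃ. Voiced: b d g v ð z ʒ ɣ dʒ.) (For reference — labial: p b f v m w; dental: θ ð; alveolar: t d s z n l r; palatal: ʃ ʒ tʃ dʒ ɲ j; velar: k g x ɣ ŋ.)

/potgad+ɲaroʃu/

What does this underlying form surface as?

Rule 1: /t/ before /g/ (voiced) → [d]
After rule 1: podgad+ɲaroʃu
Rule 2: no segment meets the rule's conditions; no change.

[podgad+ɲaroʃu]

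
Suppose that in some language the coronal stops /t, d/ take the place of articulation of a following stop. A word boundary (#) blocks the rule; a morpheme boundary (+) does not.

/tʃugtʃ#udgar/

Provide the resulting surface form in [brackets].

[tʃugtʃ#uggar]

/d/ before /g/ (velar) → [g]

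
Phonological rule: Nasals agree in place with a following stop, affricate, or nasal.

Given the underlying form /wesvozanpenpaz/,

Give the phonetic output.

[wesvozampempaz]

/n/ before /p/ (labial) → [m]
/n/ before /p/ (labial) → [m]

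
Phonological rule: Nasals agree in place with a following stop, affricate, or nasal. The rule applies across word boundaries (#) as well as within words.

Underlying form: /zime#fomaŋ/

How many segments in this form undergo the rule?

No segment meets the rule's conditions.

0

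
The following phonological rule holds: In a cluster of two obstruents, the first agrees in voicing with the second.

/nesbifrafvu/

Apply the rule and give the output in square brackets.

/s/ before /b/ (voiced) → [z]
/f/ before /v/ (voiced) → [v]

[nezbifravvu]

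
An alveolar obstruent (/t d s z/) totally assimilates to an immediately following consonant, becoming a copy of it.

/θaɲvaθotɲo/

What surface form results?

/t/ before /ɲ/ → [ɲ] (total assimilation)

[θaɲvaθoɲɲo]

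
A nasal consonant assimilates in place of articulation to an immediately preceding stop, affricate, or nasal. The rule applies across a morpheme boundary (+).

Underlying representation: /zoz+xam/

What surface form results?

[zoz+xam]

no segment meets the rule's conditions; no change.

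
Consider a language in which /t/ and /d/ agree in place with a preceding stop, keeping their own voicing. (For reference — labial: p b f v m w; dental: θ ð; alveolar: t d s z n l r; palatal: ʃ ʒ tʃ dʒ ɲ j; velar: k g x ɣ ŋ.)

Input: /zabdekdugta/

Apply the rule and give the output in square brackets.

/d/ after /b/ (labial) → [b]
/d/ after /k/ (velar) → [g]
/t/ after /g/ (velar) → [k]

[zabbekgugka]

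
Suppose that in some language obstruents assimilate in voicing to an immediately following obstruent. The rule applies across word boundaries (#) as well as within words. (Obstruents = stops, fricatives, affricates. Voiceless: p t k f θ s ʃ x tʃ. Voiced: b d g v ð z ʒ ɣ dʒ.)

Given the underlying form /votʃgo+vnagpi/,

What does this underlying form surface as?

/tʃ/ before /g/ (voiced) → [dʒ]
/g/ before /p/ (voiceless) → [k]

[vodʒgo+vnakpi]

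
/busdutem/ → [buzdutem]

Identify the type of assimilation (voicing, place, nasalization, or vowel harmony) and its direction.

voicing assimilation, regressive

/s/→[z].
Each target copies a feature from the following segment, so the direction is regressive.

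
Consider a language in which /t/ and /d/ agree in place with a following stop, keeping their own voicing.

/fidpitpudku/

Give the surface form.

/d/ before /p/ (labial) → [b]
/t/ before /p/ (labial) → [p]
/d/ before /k/ (velar) → [g]

[fibpippugku]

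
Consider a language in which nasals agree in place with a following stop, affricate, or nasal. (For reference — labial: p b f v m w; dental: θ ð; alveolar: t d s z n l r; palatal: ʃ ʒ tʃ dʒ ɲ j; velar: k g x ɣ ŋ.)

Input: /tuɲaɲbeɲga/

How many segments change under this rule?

/ɲ/ before /b/ (labial) → [m]
/ɲ/ before /g/ (velar) → [ŋ]
2 segments change.

2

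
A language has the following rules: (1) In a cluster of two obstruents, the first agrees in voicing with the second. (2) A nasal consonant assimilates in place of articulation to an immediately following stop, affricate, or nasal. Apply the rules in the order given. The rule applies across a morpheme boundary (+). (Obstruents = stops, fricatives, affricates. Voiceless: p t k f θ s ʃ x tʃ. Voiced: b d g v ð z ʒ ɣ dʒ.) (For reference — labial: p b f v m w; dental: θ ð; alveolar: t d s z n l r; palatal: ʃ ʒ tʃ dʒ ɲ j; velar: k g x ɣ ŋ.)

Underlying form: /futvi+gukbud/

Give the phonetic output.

Rule 1: /t/ before /v/ (voiced) → [d]
Rule 1: /k/ before /b/ (voiced) → [g]
After rule 1: fudvi+gugbud
Rule 2: no segment meets the rule's conditions; no change.

[fudvi+gugbud]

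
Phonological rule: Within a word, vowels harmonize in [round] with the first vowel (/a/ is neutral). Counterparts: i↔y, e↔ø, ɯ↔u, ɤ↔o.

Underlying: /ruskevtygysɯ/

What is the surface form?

[ruskøvtygysu]

/e/ harmonizes with /u/ ([+round]) → [ø]
/ɯ/ harmonizes with /u/ ([+round]) → [u]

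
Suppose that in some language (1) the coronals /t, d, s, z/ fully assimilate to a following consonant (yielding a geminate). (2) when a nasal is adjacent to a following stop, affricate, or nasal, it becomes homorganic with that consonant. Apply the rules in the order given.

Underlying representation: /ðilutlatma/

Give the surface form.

[ðilullamma]

Rule 1: /t/ before /l/ → [l] (total assimilation)
Rule 1: /t/ before /m/ → [m] (total assimilation)
After rule 1: ðilullamma
Rule 2: no segment meets the rule's conditions; no change.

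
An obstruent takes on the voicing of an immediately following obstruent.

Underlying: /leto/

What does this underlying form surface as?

[leto]

no segment meets the rule's conditions; no change.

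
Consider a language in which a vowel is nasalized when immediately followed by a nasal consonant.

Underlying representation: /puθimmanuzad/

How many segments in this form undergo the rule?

2

/i/ before nasal /m/ → [ĩ]
/a/ before nasal /n/ → [ã]
2 segments change.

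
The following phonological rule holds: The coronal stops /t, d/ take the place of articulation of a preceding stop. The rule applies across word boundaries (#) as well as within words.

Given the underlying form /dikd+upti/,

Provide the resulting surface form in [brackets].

/d/ after /k/ (velar) → [g]
/t/ after /p/ (labial) → [p]

[dikg+uppi]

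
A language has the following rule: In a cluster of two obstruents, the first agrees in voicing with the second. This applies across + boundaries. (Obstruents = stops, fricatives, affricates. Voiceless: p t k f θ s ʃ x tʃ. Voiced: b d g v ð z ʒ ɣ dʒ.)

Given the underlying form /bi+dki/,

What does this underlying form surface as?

[bi+tki]

/d/ before /k/ (voiceless) → [t]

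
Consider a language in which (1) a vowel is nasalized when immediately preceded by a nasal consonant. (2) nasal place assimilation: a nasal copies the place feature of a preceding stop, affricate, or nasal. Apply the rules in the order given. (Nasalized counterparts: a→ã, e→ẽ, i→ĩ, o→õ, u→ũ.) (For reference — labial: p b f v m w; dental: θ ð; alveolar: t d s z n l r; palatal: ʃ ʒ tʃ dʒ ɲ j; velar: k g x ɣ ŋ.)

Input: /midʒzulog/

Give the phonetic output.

[mĩdʒzulog]

Rule 1: /i/ after nasal /m/ → [ĩ]
After rule 1: mĩdʒzulog
Rule 2: no segment meets the rule's conditions; no change.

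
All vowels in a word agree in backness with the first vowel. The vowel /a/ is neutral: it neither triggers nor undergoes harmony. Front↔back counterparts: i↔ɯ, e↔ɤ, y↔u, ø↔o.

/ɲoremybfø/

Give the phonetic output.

[ɲorɤmubfo]

/e/ harmonizes with /o/ ([+back]) → [ɤ]
/y/ harmonizes with /o/ ([+back]) → [u]
/ø/ harmonizes with /o/ ([+back]) → [o]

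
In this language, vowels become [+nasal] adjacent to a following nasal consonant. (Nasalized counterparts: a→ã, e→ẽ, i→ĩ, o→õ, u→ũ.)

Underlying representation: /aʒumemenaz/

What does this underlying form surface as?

/u/ before nasal /m/ → [ũ]
/e/ before nasal /m/ → [ẽ]
/e/ before nasal /n/ → [ẽ]

[aʒũmẽmẽnaz]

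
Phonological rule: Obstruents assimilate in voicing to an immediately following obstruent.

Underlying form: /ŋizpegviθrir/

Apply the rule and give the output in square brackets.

/z/ before /p/ (voiceless) → [s]

[ŋispegviθrir]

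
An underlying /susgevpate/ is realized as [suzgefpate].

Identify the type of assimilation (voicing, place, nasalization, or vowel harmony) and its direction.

voicing assimilation, regressive

/s/→[z] /v/→[f].
Each target copies a feature from the following segment, so the direction is regressive.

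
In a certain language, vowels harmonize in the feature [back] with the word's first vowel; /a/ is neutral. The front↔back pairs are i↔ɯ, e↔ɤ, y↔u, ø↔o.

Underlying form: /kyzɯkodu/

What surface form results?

[kyzikødy]

/ɯ/ harmonizes with /y/ ([-back]) → [i]
/o/ harmonizes with /y/ ([-back]) → [ø]
/u/ harmonizes with /y/ ([-back]) → [y]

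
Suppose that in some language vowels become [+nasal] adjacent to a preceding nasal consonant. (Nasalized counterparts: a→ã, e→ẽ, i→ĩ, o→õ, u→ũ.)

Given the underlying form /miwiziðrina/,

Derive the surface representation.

[mĩwiziðrinã]

/i/ after nasal /m/ → [ĩ]
/a/ after nasal /n/ → [ã]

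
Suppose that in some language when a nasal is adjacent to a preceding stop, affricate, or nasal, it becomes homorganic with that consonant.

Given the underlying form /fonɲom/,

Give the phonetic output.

/ɲ/ after /n/ (alveolar) → [n]

[fonnom]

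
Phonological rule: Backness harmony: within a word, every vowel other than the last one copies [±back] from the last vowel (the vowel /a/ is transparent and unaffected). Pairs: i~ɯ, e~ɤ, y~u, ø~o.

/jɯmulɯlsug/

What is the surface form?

[jɯmulɯlsug]

no segment meets the rule's conditions; no change.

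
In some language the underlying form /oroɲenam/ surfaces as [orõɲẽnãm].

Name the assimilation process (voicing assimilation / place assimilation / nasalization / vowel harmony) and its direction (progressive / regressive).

nasalization, regressive

/o/→[õ] /e/→[ẽ] /a/→[ã].
Each target copies a feature from the following segment, so the direction is regressive.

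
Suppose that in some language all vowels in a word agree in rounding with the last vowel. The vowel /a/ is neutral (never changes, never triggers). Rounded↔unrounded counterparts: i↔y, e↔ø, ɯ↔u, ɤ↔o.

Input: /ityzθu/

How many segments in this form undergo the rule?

/i/ harmonizes with /u/ ([+round]) → [y]
1 segment changes.

1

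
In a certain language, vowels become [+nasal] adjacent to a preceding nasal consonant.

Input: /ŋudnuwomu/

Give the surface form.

/u/ after nasal /ŋ/ → [ũ]
/u/ after nasal /n/ → [ũ]
/u/ after nasal /m/ → [ũ]

[ŋũdnũwomũ]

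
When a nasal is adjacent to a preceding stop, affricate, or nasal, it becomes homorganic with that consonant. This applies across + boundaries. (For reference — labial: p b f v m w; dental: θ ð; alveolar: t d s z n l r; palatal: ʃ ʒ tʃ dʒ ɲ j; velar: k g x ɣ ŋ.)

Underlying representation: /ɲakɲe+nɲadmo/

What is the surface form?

[ɲakŋe+nnadno]

/ɲ/ after /k/ (velar) → [ŋ]
/ɲ/ after /n/ (alveolar) → [n]
/m/ after /d/ (alveolar) → [n]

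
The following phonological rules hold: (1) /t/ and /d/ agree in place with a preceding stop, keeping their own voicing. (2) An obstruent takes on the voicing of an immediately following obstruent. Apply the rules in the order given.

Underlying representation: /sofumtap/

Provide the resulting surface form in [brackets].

Rule 1: no segment meets the rule's conditions; no change.
After rule 1: sofumtap
Rule 2: no segment meets the rule's conditions; no change.

[sofumtap]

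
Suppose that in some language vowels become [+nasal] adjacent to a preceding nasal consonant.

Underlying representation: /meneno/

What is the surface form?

[mẽnẽnõ]

/e/ after nasal /m/ → [ẽ]
/e/ after nasal /n/ → [ẽ]
/o/ after nasal /n/ → [õ]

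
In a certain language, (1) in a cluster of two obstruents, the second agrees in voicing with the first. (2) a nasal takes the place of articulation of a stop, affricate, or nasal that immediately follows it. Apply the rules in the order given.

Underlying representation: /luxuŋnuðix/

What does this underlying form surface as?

[luxunnuðix]

Rule 1: no segment meets the rule's conditions; no change.
After rule 1: luxuŋnuðix
Rule 2: /ŋ/ before /n/ (alveolar) → [n]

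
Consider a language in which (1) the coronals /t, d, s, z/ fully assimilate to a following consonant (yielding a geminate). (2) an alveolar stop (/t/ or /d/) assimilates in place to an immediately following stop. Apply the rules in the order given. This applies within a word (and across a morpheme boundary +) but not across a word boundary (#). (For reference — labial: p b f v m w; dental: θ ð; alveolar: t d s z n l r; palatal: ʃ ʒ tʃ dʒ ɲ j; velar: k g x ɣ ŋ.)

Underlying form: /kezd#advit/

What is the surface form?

[kedd#avvit]

Rule 1: /z/ before /d/ → [d] (total assimilation)
Rule 1: /d/ before /v/ → [v] (total assimilation)
After rule 1: kedd#avvit
Rule 2: no segment meets the rule's conditions; no change.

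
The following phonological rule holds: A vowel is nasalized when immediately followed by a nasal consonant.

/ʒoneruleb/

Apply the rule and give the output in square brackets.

[ʒõneruleb]

/o/ before nasal /n/ → [õ]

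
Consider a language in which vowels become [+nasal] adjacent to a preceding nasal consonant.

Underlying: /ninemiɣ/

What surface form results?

[nĩnẽmĩɣ]

/i/ after nasal /n/ → [ĩ]
/e/ after nasal /n/ → [ẽ]
/i/ after nasal /m/ → [ĩ]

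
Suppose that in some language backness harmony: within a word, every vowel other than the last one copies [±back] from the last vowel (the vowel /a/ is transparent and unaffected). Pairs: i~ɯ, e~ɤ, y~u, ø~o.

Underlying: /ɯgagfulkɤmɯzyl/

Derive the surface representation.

[igagfylkemizyl]

/ɯ/ harmonizes with /y/ ([-back]) → [i]
/u/ harmonizes with /y/ ([-back]) → [y]
/ɤ/ harmonizes with /y/ ([-back]) → [e]
/ɯ/ harmonizes with /y/ ([-back]) → [i]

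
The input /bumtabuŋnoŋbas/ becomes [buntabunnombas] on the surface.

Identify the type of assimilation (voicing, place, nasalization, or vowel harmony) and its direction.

/m/→[n] /ŋ/→[n] /ŋ/→[m].
Each target copies a feature from the following segment, so the direction is regressive.

place assimilation, regressive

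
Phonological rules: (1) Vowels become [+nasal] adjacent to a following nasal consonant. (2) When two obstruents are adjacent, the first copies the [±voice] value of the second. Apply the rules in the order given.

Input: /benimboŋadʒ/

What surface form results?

[bẽnĩmbõŋadʒ]

Rule 1: /e/ before nasal /n/ → [ẽ]
Rule 1: /i/ before nasal /m/ → [ĩ]
Rule 1: /o/ before nasal /ŋ/ → [õ]
After rule 1: bẽnĩmbõŋadʒ
Rule 2: no segment meets the rule's conditions; no change.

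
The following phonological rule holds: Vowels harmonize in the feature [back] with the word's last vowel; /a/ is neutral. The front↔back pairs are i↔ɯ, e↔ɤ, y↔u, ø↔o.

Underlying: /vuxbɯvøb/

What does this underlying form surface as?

/u/ harmonizes with /ø/ ([-back]) → [y]
/ɯ/ harmonizes with /ø/ ([-back]) → [i]

[vyxbivøb]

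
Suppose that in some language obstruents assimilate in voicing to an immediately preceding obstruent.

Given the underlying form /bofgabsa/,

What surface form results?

/g/ after /f/ (voiceless) → [k]
/s/ after /b/ (voiced) → [z]

[bofkabza]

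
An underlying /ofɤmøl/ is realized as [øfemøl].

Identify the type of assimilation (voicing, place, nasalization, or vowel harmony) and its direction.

vowel harmony, regressive

/o/→[ø] /ɤ/→[e].
Vowels agree with the last vowel, so the harmony is regressive.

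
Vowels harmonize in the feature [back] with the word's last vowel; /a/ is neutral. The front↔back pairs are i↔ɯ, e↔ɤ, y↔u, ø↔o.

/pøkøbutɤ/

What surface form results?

[pokobutɤ]

/ø/ harmonizes with /ɤ/ ([+back]) → [o]
/ø/ harmonizes with /ɤ/ ([+back]) → [o]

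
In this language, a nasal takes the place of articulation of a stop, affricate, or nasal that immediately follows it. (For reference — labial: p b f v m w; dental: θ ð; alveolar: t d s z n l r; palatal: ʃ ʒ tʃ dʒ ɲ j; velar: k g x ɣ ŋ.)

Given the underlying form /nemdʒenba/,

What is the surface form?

/m/ before /dʒ/ (palatal) → [ɲ]
/n/ before /b/ (labial) → [m]

[neɲdʒemba]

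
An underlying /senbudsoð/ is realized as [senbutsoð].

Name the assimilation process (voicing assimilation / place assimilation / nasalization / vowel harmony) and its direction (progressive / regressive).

voicing assimilation, regressive

/d/→[t].
Each target copies a feature from the following segment, so the direction is regressive.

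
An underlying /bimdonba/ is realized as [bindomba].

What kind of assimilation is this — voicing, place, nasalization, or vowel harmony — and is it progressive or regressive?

place assimilation, regressive

/m/→[n] /n/→[m].
Each target copies a feature from the following segment, so the direction is regressive.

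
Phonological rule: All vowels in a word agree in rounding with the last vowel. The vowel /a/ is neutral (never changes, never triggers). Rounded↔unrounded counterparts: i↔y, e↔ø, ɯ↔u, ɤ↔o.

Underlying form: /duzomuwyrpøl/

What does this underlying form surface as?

[duzomuwyrpøl]

no segment meets the rule's conditions; no change.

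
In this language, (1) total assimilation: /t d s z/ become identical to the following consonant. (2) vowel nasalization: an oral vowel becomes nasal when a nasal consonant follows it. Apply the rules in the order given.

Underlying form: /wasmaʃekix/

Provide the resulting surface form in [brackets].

[wãmmaʃekix]

Rule 1: /s/ before /m/ → [m] (total assimilation)
After rule 1: wammaʃekix
Rule 2: /a/ before nasal /m/ → [ã]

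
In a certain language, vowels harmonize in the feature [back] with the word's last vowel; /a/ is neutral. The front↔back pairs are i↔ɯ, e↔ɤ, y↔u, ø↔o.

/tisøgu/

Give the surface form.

[tɯsogu]

/i/ harmonizes with /u/ ([+back]) → [ɯ]
/ø/ harmonizes with /u/ ([+back]) → [o]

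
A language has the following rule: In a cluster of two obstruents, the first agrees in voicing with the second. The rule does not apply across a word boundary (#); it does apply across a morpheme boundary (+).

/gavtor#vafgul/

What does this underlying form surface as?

/v/ before /t/ (voiceless) → [f]
/f/ before /g/ (voiced) → [v]

[gaftor#vavgul]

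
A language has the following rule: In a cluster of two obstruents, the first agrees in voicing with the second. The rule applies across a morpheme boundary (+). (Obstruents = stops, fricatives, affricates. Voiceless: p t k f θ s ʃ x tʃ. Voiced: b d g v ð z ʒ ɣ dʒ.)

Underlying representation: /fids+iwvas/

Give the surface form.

/d/ before /s/ (voiceless) → [t]

[fits+iwvas]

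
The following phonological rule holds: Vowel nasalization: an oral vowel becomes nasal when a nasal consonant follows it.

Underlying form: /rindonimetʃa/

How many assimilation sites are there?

/i/ before nasal /n/ → [ĩ]
/o/ before nasal /n/ → [õ]
/i/ before nasal /m/ → [ĩ]
3 segments change.

3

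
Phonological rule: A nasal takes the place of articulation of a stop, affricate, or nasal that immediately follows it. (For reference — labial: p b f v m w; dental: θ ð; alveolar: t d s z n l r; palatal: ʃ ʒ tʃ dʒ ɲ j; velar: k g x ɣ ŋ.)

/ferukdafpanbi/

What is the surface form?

[ferukdafpambi]

/n/ before /b/ (labial) → [m]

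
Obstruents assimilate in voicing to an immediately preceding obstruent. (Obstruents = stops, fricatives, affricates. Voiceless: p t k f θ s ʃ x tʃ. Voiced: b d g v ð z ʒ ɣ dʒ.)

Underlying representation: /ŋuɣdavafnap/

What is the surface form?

no segment meets the rule's conditions; no change.

[ŋuɣdavafnap]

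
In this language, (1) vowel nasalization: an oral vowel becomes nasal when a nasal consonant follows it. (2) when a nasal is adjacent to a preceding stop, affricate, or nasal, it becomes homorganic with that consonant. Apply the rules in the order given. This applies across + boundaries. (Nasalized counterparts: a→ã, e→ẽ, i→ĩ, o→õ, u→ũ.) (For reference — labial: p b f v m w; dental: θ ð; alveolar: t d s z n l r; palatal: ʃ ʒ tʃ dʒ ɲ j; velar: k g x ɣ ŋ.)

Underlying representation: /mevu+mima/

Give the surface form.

[mevũ+mĩma]

Rule 1: /u/ before nasal /m/ → [ũ]
Rule 1: /i/ before nasal /m/ → [ĩ]
After rule 1: mevũ+mĩma
Rule 2: no segment meets the rule's conditions; no change.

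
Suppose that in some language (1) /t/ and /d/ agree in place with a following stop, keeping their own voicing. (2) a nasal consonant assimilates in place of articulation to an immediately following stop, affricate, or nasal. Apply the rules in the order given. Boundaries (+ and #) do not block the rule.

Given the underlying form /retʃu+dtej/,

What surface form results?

[retʃu+dtej]

Rule 1: no segment meets the rule's conditions; no change.
After rule 1: retʃu+dtej
Rule 2: no segment meets the rule's conditions; no change.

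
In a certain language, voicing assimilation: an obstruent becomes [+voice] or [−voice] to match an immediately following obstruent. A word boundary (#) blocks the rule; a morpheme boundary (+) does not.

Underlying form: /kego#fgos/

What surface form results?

/f/ before /g/ (voiced) → [v]

[kego#vgos]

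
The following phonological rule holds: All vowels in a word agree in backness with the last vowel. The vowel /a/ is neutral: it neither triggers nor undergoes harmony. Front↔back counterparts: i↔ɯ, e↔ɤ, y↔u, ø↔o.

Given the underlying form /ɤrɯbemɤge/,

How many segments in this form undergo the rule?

3

/ɤ/ harmonizes with /e/ ([-back]) → [e]
/ɯ/ harmonizes with /e/ ([-back]) → [i]
/ɤ/ harmonizes with /e/ ([-back]) → [e]
3 segments change.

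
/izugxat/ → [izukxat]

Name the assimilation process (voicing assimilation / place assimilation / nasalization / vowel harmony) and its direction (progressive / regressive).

/g/→[k].
Each target copies a feature from the following segment, so the direction is regressive.

voicing assimilation, regressive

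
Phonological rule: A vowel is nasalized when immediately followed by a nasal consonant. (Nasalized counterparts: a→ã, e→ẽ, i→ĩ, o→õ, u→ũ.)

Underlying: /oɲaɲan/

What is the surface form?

[õɲãɲãn]

/o/ before nasal /ɲ/ → [õ]
/a/ before nasal /ɲ/ → [ã]
/a/ before nasal /n/ → [ã]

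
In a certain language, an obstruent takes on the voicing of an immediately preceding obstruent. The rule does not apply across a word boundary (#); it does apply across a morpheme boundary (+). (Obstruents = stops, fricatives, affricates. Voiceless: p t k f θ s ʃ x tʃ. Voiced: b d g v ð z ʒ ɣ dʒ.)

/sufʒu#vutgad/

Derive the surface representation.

/ʒ/ after /f/ (voiceless) → [ʃ]
/g/ after /t/ (voiceless) → [k]

[sufʃu#vutkad]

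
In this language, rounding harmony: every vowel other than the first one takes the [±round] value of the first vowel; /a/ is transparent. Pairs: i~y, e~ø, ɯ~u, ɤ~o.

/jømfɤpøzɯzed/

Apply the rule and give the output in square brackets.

[jømfopøzuzød]

/ɤ/ harmonizes with /ø/ ([+round]) → [o]
/ɯ/ harmonizes with /ø/ ([+round]) → [u]
/e/ harmonizes with /ø/ ([+round]) → [ø]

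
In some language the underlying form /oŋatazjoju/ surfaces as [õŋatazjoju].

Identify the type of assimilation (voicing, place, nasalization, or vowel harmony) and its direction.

nasalization, regressive

/o/→[õ].
Each target copies a feature from the following segment, so the direction is regressive.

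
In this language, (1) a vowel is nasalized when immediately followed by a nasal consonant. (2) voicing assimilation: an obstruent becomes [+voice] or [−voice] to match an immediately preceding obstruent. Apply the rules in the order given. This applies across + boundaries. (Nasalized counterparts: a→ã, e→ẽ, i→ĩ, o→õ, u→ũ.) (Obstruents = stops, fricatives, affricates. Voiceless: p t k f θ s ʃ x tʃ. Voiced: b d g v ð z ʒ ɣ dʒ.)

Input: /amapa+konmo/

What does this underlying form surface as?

Rule 1: /a/ before nasal /m/ → [ã]
Rule 1: /o/ before nasal /n/ → [õ]
After rule 1: ãmapa+kõnmo
Rule 2: no segment meets the rule's conditions; no change.

[ãmapa+kõnmo]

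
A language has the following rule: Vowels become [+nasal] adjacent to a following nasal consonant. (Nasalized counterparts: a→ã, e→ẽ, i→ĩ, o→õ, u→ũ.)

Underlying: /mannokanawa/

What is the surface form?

/a/ before nasal /n/ → [ã]
/a/ before nasal /n/ → [ã]

[mãnnokãnawa]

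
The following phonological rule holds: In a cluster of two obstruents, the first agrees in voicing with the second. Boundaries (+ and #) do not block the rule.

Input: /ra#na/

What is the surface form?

no segment meets the rule's conditions; no change.

[ra#na]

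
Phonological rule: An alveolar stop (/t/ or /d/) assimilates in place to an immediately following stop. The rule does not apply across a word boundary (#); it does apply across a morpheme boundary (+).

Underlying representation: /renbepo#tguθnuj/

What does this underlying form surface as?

/t/ before /g/ (velar) → [k]

[renbepo#kguθnuj]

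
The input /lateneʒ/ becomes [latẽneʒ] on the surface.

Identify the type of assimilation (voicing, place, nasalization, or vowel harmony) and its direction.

nasalization, regressive

/e/→[ẽ].
Each target copies a feature from the following segment, so the direction is regressive.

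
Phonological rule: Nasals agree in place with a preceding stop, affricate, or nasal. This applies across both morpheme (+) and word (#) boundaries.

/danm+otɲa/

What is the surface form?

[dann+otna]

/m/ after /n/ (alveolar) → [n]
/ɲ/ after /t/ (alveolar) → [n]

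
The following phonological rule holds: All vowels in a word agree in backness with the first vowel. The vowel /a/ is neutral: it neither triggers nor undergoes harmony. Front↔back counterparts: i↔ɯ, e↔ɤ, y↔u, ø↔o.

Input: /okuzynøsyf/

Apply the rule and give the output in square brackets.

/y/ harmonizes with /o/ ([+back]) → [u]
/ø/ harmonizes with /o/ ([+back]) → [o]
/y/ harmonizes with /o/ ([+back]) → [u]

[okuzunosuf]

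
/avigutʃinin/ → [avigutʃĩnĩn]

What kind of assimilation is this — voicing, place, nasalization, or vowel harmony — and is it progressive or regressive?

nasalization, regressive

/i/→[ĩ] /i/→[ĩ].
Each target copies a feature from the following segment, so the direction is regressive.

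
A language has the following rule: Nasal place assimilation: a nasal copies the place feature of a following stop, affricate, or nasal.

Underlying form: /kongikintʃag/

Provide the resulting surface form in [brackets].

[koŋgikiɲtʃag]

/n/ before /g/ (velar) → [ŋ]
/n/ before /tʃ/ (palatal) → [ɲ]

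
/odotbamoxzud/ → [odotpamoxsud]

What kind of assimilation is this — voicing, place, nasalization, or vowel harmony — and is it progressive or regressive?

voicing assimilation, progressive

/b/→[p] /z/→[s].
Each target copies a feature from the preceding segment, so the direction is progressive.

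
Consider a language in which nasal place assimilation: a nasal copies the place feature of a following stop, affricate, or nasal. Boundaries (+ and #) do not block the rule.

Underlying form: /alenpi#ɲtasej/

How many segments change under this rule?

2

/n/ before /p/ (labial) → [m]
/ɲ/ before /t/ (alveolar) → [n]
2 segments change.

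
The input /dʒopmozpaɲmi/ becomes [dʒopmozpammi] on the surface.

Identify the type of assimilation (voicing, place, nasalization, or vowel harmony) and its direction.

place assimilation, regressive

/ɲ/→[m].
Each target copies a feature from the following segment, so the direction is regressive.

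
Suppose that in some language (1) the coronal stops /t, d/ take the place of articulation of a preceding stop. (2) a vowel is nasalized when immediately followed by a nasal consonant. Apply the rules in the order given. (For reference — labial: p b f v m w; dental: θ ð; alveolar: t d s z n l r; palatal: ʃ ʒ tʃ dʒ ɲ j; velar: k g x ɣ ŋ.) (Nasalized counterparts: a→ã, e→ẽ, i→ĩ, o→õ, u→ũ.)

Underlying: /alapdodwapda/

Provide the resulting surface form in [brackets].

Rule 1: /d/ after /p/ (labial) → [b]
Rule 1: /d/ after /p/ (labial) → [b]
After rule 1: alapbodwapba
Rule 2: no segment meets the rule's conditions; no change.

[alapbodwapba]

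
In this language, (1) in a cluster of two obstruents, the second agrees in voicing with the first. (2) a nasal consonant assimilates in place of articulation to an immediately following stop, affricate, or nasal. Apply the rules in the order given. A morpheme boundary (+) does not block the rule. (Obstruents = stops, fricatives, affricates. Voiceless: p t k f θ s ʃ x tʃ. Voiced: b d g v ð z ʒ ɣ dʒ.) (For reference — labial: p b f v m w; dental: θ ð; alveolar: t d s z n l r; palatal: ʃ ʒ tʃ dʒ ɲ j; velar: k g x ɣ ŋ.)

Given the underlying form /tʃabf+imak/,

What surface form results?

Rule 1: /f/ after /b/ (voiced) → [v]
After rule 1: tʃabv+imak
Rule 2: no segment meets the rule's conditions; no change.

[tʃabv+imak]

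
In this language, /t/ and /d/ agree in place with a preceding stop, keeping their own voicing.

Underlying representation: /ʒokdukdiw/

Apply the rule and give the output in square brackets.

/d/ after /k/ (velar) → [g]
/d/ after /k/ (velar) → [g]

[ʒokgukgiw]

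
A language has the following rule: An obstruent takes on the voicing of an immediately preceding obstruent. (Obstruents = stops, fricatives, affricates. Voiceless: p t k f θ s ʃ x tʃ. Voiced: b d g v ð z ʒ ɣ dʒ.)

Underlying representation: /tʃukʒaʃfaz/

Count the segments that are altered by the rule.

1

/ʒ/ after /k/ (voiceless) → [ʃ]
1 segment changes.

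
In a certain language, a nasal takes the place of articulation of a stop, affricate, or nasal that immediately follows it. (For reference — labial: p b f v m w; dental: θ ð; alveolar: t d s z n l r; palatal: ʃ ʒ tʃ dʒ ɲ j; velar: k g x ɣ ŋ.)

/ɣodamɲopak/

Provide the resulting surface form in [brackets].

[ɣodaɲɲopak]

/m/ before /ɲ/ (palatal) → [ɲ]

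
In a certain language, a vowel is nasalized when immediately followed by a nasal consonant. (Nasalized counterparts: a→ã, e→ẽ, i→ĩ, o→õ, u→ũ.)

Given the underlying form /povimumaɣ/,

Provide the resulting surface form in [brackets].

/i/ before nasal /m/ → [ĩ]
/u/ before nasal /m/ → [ũ]

[povĩmũmaɣ]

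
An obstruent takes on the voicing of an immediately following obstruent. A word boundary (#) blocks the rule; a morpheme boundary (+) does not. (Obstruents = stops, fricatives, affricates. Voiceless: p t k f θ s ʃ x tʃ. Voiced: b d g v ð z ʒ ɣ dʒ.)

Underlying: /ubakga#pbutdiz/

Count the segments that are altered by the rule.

/k/ before /g/ (voiced) → [g]
/p/ before /b/ (voiced) → [b]
/t/ before /d/ (voiced) → [d]
3 segments change.

3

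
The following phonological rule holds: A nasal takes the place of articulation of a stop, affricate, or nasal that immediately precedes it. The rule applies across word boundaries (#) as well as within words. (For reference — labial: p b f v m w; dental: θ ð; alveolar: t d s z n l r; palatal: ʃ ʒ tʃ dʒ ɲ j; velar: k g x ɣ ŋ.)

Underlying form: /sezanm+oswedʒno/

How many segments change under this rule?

/m/ after /n/ (alveolar) → [n]
/n/ after /dʒ/ (palatal) → [ɲ]
2 segments change.

2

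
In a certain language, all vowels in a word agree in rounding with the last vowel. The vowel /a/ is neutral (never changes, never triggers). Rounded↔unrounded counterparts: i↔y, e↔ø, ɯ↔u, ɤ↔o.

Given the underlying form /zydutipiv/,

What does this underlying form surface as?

[zidɯtipiv]

/y/ harmonizes with /i/ ([-round]) → [i]
/u/ harmonizes with /i/ ([-round]) → [ɯ]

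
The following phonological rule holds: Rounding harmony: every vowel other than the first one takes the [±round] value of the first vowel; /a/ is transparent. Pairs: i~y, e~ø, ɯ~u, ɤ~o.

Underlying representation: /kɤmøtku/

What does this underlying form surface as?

[kɤmetkɯ]

/ø/ harmonizes with /ɤ/ ([-round]) → [e]
/u/ harmonizes with /ɤ/ ([-round]) → [ɯ]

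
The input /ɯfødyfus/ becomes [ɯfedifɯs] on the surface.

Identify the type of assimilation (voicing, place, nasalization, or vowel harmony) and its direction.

/ø/→[e] /y/→[i] /u/→[ɯ].
Vowels agree with the first vowel, so the harmony is progressive.

vowel harmony, progressive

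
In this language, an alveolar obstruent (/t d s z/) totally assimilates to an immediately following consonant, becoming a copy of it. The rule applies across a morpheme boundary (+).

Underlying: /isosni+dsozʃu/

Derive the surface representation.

/s/ before /n/ → [n] (total assimilation)
/d/ before /s/ → [s] (total assimilation)
/z/ before /ʃ/ → [ʃ] (total assimilation)

[isonni+ssoʃʃu]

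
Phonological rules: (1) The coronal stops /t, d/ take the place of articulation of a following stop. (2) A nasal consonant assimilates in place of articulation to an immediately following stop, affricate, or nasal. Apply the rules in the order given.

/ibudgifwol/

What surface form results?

Rule 1: /d/ before /g/ (velar) → [g]
After rule 1: ibuggifwol
Rule 2: no segment meets the rule's conditions; no change.

[ibuggifwol]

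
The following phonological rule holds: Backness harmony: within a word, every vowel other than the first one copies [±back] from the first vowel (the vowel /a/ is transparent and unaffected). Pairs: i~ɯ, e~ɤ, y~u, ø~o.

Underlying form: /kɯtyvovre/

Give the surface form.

[kɯtuvovrɤ]

/y/ harmonizes with /ɯ/ ([+back]) → [u]
/e/ harmonizes with /ɯ/ ([+back]) → [ɤ]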